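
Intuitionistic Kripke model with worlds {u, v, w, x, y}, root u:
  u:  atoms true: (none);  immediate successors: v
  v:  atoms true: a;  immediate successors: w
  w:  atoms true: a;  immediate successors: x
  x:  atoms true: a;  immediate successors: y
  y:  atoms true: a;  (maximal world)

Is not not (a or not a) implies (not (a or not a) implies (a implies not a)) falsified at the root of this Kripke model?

No

u forces not not (a or not a) implies (not (a or not a) implies (a implies not a)): every world accessible from u that forces not not (a or not a) (namely u, v, w, x, y) also forces not (a or not a) implies (a implies not a).
So the root u forces not not (a or not a) implies (not (a or not a) implies (a implies not a)); the model is not a countermodel.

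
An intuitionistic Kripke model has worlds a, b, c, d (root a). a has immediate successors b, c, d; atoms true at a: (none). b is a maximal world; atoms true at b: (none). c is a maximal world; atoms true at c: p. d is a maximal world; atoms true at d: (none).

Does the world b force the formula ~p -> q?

b ||-/- ~p -> q: already at b itself, b ||- ~p but b ||-/- q.
b lacks atom q, so b ||-/- q.

No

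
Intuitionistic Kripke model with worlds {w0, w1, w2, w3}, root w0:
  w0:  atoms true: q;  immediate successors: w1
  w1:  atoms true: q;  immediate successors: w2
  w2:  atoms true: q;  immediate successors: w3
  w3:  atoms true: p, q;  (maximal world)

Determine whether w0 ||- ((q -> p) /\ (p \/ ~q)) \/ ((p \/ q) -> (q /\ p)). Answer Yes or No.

w0 ||-/- ((q -> p) /\ (p \/ ~q)) \/ ((p \/ q) -> (q /\ p)): neither disjunct is forced at w0.
w0 ||-/- (q -> p) /\ (p \/ ~q) since w0 fails q -> p.

No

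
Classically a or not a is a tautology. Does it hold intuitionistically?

This is the law of excluded middle, which is not intuitionistically valid.
A Kripke countermodel: worlds u0, u1; order generated by u0 <= u1; atoms true at each world — u0:{}; u1:{a}.
u0 does not force a or not a: neither disjunct is forced at u0.
u0 lacks atom a, so u0 does not force a.
So the root u0 does not force the formula.

No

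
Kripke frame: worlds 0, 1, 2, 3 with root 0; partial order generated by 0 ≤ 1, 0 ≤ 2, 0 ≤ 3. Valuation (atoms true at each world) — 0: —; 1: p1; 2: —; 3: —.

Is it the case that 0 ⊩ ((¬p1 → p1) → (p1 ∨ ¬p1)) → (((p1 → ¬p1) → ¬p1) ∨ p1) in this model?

Yes

0 ⊩ ((¬p1 → p1) → (p1 ∨ ¬p1)) → (((p1 → ¬p1) → ¬p1) ∨ p1): every world accessible from 0 that forces (¬p1 → p1) → (p1 ∨ ¬p1) (namely 0, 1, 2, 3) also forces ((p1 → ¬p1) → ¬p1) ∨ p1.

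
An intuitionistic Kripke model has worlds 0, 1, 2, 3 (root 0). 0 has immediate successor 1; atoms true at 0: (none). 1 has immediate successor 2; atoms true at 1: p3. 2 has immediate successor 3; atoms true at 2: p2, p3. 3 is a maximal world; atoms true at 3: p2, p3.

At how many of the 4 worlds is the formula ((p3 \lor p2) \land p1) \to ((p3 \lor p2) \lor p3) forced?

4

0: forces it.
1: forces it.
2: forces it.
3: forces it.
Worlds forcing the formula: {0, 1, 2, 3}.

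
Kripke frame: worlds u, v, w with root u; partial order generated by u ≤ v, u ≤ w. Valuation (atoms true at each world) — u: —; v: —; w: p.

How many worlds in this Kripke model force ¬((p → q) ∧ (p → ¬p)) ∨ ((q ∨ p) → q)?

2

u: does not force it — u ⊮ ¬((p → q) ∧ (p → ¬p)) ∨ ((q ∨ p) → q): neither disjunct is forced at u.
v: forces it.
w: forces it.
Worlds forcing the formula: {v, w}.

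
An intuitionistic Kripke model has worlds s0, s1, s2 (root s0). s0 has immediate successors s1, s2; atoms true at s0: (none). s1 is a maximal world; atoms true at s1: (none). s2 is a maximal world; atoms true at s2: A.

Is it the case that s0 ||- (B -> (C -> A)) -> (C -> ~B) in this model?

Yes

s0 ||- (B -> (C -> A)) -> (C -> ~B): every world accessible from s0 that forces B -> (C -> A) (namely s0, s1, s2) also forces C -> ~B.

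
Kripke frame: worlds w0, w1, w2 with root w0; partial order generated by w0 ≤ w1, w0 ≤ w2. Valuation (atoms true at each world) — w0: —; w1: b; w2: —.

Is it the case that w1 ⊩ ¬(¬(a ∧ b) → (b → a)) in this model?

w1 ⊩ ¬(¬(a ∧ b) → (b → a)): no world accessible from w1 forces ¬(a ∧ b) → (b → a).

Yes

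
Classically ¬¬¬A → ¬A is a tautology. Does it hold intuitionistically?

This is triple-negation reduction, which is intuitionistically derivable.
Assume ¬¬¬A and suppose A. Then ¬¬A (double-negation introduction), contradicting ¬¬¬A. So ¬A.

Yes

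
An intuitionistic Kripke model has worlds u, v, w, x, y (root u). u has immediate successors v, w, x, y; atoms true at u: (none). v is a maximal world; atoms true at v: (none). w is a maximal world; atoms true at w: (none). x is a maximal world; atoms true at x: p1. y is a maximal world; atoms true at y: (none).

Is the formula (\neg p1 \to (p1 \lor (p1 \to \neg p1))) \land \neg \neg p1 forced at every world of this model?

Not every world: u \nVdash (\neg p1 \to (p1 \lor (p1 \to \neg p1))) \land \neg \neg p1.
u \nVdash (\neg p1 \to (p1 \lor (p1 \to \neg p1))) \land \neg \neg p1 since u fails \neg \neg p1.

No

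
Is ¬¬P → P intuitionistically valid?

No

This is double-negation elimination, which is not intuitionistically valid.
A Kripke countermodel: worlds s0, s1; order generated by s0 ≤ s1; atoms true at each world — s0:{}; s1:{P}.
s0 ⊮ ¬¬P → P: already at s0 itself, s0 ⊩ ¬¬P but s0 ⊮ P.
s0 lacks atom P, so s0 ⊮ P.
So the root s0 does not force the formula.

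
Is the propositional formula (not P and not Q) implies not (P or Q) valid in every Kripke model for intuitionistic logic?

Yes

This is a constructively valid De Morgan direction (conjunction of negations to negated disjunction), which is intuitionistically derivable.
If both not P and not Q hold at a world, no accessible world forces P or forces Q, so none forces P or Q.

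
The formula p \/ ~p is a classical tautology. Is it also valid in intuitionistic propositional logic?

No

This is the law of excluded middle, which is not intuitionistically valid.
A Kripke countermodel: worlds s0, s1; order generated by s0 <= s1; atoms true at each world — s0:{}; s1:{p}.
s0 ||-/- p \/ ~p: neither disjunct is forced at s0.
s0 lacks atom p, so s0 ||-/- p.
So the root s0 does not force the formula.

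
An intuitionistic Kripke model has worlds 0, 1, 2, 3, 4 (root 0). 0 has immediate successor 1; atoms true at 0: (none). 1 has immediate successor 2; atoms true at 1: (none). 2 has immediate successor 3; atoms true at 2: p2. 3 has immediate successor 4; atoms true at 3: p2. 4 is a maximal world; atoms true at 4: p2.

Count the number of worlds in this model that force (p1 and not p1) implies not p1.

5

0: forces it.
1: forces it.
2: forces it.
3: forces it.
4: forces it.
Worlds forcing the formula: {0, 1, 2, 3, 4}.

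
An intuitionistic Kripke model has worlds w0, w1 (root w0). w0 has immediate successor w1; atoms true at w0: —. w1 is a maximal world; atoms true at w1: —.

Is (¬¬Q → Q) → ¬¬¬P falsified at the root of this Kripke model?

w0 ⊩ (¬¬Q → Q) → ¬¬¬P: every world accessible from w0 that forces ¬¬Q → Q (namely w0, w1) also forces ¬¬¬P.
So the root w0 forces (¬¬Q → Q) → ¬¬¬P; the model is not a countermodel.

No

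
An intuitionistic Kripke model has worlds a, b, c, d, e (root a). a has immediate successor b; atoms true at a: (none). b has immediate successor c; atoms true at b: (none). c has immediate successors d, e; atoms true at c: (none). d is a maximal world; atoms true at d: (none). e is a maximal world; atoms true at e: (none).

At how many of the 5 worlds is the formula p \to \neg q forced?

5

a: forces it.
b: forces it.
c: forces it.
d: forces it.
e: forces it.
Worlds forcing the formula: {a, b, c, d, e}.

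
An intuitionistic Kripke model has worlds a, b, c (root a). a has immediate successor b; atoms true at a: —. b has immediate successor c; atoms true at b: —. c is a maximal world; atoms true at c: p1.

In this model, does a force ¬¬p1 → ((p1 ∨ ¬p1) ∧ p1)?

No

a ⊮ ¬¬p1 → ((p1 ∨ ¬p1) ∧ p1): already at a itself, a ⊩ ¬¬p1 but a ⊮ (p1 ∨ ¬p1) ∧ p1.
a ⊮ (p1 ∨ ¬p1) ∧ p1 since a fails p1 ∨ ¬p1.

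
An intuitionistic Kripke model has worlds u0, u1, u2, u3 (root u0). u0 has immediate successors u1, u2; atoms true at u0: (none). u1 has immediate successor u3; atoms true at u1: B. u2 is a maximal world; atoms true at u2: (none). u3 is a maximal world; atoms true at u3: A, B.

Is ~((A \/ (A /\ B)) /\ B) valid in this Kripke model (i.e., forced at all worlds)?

Not every world: u0 ||-/- ~((A \/ (A /\ B)) /\ B).
u0 ||-/- ~((A \/ (A /\ B)) /\ B) since u3 is accessible from u0 and u3 ||- (A \/ (A /\ B)) /\ B.
u3 ||- (A \/ (A /\ B)) /\ B since u3 forces both conjuncts.

No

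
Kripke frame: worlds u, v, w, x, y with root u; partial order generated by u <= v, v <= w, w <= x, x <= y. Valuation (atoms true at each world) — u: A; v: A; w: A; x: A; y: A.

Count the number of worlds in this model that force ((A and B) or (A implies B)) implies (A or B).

5

u: forces it.
v: forces it.
w: forces it.
x: forces it.
y: forces it.
Worlds forcing the formula: {u, v, w, x, y}.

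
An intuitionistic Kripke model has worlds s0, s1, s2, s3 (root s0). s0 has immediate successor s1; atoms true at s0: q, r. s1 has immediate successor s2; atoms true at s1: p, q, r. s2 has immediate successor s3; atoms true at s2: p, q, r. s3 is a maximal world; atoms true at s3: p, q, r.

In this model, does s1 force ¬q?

No

s1 ⊮ ¬q since s1 is accessible from s1 and s1 ⊩ q.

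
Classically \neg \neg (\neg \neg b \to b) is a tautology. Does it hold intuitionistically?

Yes

This is the double negation of double-negation elimination, which is intuitionistically derivable.
By Glivenko's theorem the double negation of any classical propositional tautology is intuitionistically provable; \neg \neg b \to b is classically a tautology.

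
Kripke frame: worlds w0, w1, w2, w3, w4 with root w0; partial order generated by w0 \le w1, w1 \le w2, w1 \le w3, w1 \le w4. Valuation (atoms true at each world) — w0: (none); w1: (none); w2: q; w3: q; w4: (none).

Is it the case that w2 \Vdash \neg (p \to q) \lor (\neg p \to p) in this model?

No

w2 \nVdash \neg (p \to q) \lor (\neg p \to p): neither disjunct is forced at w2.
w2 \nVdash \neg (p \to q) since w2 is accessible from w2 and w2 \Vdash p \to q.
w2 \Vdash p \to q vacuously: no world accessible from w2 forces the antecedent p.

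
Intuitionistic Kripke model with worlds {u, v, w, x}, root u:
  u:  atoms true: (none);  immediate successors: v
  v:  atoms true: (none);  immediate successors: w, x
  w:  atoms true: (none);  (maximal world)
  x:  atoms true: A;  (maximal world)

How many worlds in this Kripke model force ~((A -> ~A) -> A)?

u: does not force it — u ||-/- ~((A -> ~A) -> A) since x is accessible from u and x ||- (A -> ~A) -> A.
v: does not force it — v ||-/- ~((A -> ~A) -> A) since x is accessible from v and x ||- (A -> ~A) -> A.
w: forces it.
x: does not force it.
Worlds forcing the formula: {w}.

1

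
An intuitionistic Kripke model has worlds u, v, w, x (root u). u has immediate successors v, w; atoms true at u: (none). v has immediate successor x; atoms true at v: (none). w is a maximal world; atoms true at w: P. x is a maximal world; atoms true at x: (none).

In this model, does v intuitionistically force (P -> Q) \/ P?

v ||- (P -> Q) \/ P via the disjunct P -> Q.

Yes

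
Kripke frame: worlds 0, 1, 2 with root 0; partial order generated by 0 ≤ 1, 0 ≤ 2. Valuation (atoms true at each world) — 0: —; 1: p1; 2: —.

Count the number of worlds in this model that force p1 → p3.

1

0: does not force it — 0 ⊮ p1 → p3: at the accessible world 1, 1 ⊩ p1 but 1 ⊮ p3.
1: does not force it — 1 ⊮ p1 → p3: already at 1 itself, 1 ⊩ p1 but 1 ⊮ p3.
2: forces it.
Worlds forcing the formula: {2}.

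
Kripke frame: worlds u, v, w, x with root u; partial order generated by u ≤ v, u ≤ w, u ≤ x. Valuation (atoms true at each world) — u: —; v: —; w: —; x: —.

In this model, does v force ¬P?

v ⊩ ¬P: no world accessible from v forces P.

Yes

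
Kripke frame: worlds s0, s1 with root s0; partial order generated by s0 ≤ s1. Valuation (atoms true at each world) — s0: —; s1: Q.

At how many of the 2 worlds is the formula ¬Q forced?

s0: does not force it — s0 ⊮ ¬Q since s1 is accessible from s0 and s1 ⊩ Q.
s1: does not force it — s1 ⊮ ¬Q since s1 is accessible from s1 and s1 ⊩ Q.
Worlds forcing the formula: { }.

0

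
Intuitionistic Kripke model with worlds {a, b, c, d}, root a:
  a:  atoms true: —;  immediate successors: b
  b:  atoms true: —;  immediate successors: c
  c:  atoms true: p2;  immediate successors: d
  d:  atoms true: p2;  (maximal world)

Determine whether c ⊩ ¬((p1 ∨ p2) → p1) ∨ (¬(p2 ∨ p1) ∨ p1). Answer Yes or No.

Yes

c ⊩ ¬((p1 ∨ p2) → p1) ∨ (¬(p2 ∨ p1) ∨ p1) via the disjunct ¬((p1 ∨ p2) → p1).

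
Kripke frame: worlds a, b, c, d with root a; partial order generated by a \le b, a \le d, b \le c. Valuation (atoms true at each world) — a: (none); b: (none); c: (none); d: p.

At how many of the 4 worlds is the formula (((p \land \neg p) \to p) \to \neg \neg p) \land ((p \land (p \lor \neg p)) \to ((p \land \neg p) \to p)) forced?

a: does not force it — a \nVdash (((p \land \neg p) \to p) \to \neg \neg p) \land ((p \land (p \lor \neg p)) \to ((p \land \neg p) \to p)) since a fails ((p \land \neg p) \to p) \to \neg \neg p.
b: does not force it — b \nVdash (((p \land \neg p) \to p) \to \neg \neg p) \land ((p \land (p \lor \neg p)) \to ((p \land \neg p) \to p)) since b fails ((p \land \neg p) \to p) \to \neg \neg p.
c: does not force it.
d: forces it.
Worlds forcing the formula: {d}.

1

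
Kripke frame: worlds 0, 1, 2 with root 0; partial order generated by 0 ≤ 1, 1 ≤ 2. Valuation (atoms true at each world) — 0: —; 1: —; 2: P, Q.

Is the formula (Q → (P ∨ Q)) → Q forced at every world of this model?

No

Not every world: 0 ⊮ (Q → (P ∨ Q)) → Q.
0 ⊮ (Q → (P ∨ Q)) → Q: already at 0 itself, 0 ⊩ Q → (P ∨ Q) but 0 ⊮ Q.
0 lacks atom Q, so 0 ⊮ Q.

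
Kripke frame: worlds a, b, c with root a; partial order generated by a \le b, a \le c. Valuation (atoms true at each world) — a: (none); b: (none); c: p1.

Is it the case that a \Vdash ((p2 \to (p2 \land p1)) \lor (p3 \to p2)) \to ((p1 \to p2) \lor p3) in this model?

No

a \nVdash ((p2 \to (p2 \land p1)) \lor (p3 \to p2)) \to ((p1 \to p2) \lor p3): already at a itself, a \Vdash (p2 \to (p2 \land p1)) \lor (p3 \to p2) but a \nVdash (p1 \to p2) \lor p3.
a \nVdash (p1 \to p2) \lor p3: neither disjunct is forced at a.
a \nVdash p1 \to p2: at the accessible world c, c \Vdash p1 but c \nVdash p2.
c lacks atom p2, so c \nVdash p2.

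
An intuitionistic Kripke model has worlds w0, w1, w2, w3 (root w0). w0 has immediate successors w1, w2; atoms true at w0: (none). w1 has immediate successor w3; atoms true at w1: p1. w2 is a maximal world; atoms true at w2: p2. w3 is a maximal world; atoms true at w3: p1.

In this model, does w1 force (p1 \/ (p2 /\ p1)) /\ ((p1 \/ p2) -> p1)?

w1 ||- (p1 \/ (p2 /\ p1)) /\ ((p1 \/ p2) -> p1) since w1 forces both conjuncts.

Yes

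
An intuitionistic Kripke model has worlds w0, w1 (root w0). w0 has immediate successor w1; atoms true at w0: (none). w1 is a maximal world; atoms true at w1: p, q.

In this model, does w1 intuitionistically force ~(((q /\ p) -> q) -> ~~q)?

w1 ||-/- ~(((q /\ p) -> q) -> ~~q) since w1 is accessible from w1 and w1 ||- ((q /\ p) -> q) -> ~~q.
w1 ||- ((q /\ p) -> q) -> ~~q: every world accessible from w1 that forces (q /\ p) -> q (namely w1) also forces ~~q.

No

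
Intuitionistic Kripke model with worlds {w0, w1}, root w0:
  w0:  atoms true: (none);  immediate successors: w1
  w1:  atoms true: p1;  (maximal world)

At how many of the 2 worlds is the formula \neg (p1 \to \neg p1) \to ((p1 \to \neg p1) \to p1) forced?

2

w0: forces it.
w1: forces it.
Worlds forcing the formula: {w0, w1}.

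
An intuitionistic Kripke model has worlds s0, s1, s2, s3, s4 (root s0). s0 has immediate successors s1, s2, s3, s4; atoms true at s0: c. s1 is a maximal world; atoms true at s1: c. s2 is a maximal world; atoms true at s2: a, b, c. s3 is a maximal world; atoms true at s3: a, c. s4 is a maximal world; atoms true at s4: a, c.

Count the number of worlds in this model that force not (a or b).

1

s0: does not force it — s0 does not force not (a or b) since s2 is accessible from s0 and s2 forces a or b.
s1: forces it.
s2: does not force it — s2 does not force not (a or b) since s2 is accessible from s2 and s2 forces a or b.
s3: does not force it.
s4: does not force it.
Worlds forcing the formula: {s1}.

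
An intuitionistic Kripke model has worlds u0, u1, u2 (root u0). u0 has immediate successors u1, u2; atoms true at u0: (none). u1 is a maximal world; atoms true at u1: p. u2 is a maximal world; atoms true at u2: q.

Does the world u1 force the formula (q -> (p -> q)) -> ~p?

No

u1 ||-/- (q -> (p -> q)) -> ~p: already at u1 itself, u1 ||- q -> (p -> q) but u1 ||-/- ~p.
u1 ||-/- ~p since u1 is accessible from u1 and u1 ||- p.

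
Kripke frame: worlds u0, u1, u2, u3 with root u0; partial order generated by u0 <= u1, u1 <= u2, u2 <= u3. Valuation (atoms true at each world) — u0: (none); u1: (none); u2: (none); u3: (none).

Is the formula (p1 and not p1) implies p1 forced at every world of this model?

Yes

u0 forces (p1 and not p1) implies p1 vacuously: no world accessible from u0 forces the antecedent p1 and not p1.
Since the root u0 forces (p1 and not p1) implies p1 and forcing is persistent (monotone upward), every world forces it.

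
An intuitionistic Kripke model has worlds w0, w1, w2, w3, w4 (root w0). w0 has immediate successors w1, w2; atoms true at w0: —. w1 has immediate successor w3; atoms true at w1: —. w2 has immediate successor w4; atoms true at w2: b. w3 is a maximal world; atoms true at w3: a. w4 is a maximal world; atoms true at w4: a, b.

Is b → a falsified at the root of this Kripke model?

Yes

w0 ⊮ b → a: at the accessible world w2, w2 ⊩ b but w2 ⊮ a.
w2 lacks atom a, so w2 ⊮ a.
So the root w0 does not force b → a; the model is a countermodel.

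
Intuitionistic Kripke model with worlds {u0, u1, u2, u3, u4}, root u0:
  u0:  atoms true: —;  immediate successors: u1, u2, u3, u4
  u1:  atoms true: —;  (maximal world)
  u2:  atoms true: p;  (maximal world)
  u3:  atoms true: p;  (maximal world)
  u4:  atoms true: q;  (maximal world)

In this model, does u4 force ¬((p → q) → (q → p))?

Yes

u4 ⊩ ¬((p → q) → (q → p)): no world accessible from u4 forces (p → q) → (q → p).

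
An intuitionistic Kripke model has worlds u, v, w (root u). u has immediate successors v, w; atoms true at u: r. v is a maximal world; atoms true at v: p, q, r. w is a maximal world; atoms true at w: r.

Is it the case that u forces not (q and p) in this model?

u does not force not (q and p) since v is accessible from u and v forces q and p.
v forces q and p since v forces both conjuncts.

No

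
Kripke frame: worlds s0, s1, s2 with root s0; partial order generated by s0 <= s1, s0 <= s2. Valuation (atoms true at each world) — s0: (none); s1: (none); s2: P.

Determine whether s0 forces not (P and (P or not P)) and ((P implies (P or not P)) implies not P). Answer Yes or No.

No

s0 does not force not (P and (P or not P)) and ((P implies (P or not P)) implies not P) since s0 fails not (P and (P or not P)).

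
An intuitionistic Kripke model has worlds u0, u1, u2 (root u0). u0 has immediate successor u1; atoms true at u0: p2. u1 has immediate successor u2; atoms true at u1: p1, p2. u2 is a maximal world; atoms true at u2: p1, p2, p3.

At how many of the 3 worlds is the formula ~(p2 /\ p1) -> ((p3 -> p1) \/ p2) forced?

3

u0: forces it.
u1: forces it.
u2: forces it.
Worlds forcing the formula: {u0, u1, u2}.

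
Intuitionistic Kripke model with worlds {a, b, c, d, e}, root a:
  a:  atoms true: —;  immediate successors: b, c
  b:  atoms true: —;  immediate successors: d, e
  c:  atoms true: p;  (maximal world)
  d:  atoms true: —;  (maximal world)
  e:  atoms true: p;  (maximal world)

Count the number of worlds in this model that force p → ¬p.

1

a: does not force it — a ⊮ p → ¬p: at the accessible world c, c ⊩ p but c ⊮ ¬p.
b: does not force it.
c: does not force it.
d: forces it.
e: does not force it.
Worlds forcing the formula: {d}.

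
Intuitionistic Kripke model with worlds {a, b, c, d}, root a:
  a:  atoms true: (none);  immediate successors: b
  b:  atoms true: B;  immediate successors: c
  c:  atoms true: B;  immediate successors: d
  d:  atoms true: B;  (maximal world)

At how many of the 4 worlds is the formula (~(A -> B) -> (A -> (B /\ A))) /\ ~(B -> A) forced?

a: forces it.
b: forces it.
c: forces it.
d: forces it.
Worlds forcing the formula: {a, b, c, d}.

4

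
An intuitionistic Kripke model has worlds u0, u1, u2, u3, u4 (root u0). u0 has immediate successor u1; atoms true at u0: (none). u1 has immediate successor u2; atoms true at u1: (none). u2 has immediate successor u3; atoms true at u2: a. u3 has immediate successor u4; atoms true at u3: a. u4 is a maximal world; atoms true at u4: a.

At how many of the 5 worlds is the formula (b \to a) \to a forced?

u0: does not force it — u0 \nVdash (b \to a) \to a: already at u0 itself, u0 \Vdash b \to a but u0 \nVdash a.
u1: does not force it — u1 \nVdash (b \to a) \to a: already at u1 itself, u1 \Vdash b \to a but u1 \nVdash a.
u2: forces it.
u3: forces it.
u4: forces it.
Worlds forcing the formula: {u2, u3, u4}.

3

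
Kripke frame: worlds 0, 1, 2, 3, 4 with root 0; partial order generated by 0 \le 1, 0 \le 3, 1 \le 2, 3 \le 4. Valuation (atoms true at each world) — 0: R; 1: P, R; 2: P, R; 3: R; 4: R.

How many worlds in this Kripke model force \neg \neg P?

0: does not force it — 0 \nVdash \neg \neg P since 3 is accessible from 0 and 3 \Vdash \neg P.
1: forces it.
2: forces it.
3: does not force it — 3 \nVdash \neg \neg P since 3 is accessible from 3 and 3 \Vdash \neg P.
4: does not force it.
Worlds forcing the formula: {1, 2}.

2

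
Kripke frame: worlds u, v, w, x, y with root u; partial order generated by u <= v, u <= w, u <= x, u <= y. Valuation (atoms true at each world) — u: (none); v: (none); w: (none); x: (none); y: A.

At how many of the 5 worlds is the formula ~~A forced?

u: does not force it — u ||-/- ~~A since v is accessible from u and v ||- ~A.
v: does not force it — v ||-/- ~~A since v is accessible from v and v ||- ~A.
w: does not force it.
x: does not force it.
y: forces it.
Worlds forcing the formula: {y}.

1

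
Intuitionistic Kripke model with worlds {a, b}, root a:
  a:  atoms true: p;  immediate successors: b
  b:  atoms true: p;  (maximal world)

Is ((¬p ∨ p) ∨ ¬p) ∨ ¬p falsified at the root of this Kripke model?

a ⊩ ((¬p ∨ p) ∨ ¬p) ∨ ¬p via the disjunct (¬p ∨ p) ∨ ¬p.
So the root a forces ((¬p ∨ p) ∨ ¬p) ∨ ¬p; the model is not a countermodel.

No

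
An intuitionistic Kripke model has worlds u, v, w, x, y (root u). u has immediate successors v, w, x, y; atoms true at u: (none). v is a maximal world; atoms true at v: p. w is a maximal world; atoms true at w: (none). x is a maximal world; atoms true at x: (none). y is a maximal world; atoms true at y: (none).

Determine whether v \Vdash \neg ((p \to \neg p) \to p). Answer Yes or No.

No

v \nVdash \neg ((p \to \neg p) \to p) since v is accessible from v and v \Vdash (p \to \neg p) \to p.
v \Vdash (p \to \neg p) \to p vacuously: no world accessible from v forces the antecedent p \to \neg p.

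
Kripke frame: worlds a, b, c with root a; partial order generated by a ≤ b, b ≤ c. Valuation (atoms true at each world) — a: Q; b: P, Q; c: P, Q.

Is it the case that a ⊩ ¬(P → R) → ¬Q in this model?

a ⊮ ¬(P → R) → ¬Q: already at a itself, a ⊩ ¬(P → R) but a ⊮ ¬Q.
a ⊮ ¬Q since a is accessible from a and a ⊩ Q.

No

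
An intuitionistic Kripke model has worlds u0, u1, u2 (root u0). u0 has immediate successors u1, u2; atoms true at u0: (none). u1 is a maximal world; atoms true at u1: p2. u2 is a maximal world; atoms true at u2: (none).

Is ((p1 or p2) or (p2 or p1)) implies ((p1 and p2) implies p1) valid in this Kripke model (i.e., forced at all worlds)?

Yes

u0 forces ((p1 or p2) or (p2 or p1)) implies ((p1 and p2) implies p1): every world accessible from u0 that forces (p1 or p2) or (p2 or p1) (namely u1) also forces (p1 and p2) implies p1.
Since the root u0 forces ((p1 or p2) or (p2 or p1)) implies ((p1 and p2) implies p1) and forcing is persistent (monotone upward), every world forces it.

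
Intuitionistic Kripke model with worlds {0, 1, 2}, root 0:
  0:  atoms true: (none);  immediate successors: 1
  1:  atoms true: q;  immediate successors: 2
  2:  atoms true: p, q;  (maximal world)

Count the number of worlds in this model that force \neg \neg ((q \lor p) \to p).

0: forces it.
1: forces it.
2: forces it.
Worlds forcing the formula: {0, 1, 2}.

3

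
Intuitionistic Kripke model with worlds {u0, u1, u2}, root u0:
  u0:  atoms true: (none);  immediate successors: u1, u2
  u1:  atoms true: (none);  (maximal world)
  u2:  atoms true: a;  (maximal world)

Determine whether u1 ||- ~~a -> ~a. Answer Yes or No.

u1 ||- ~~a -> ~a vacuously: no world accessible from u1 forces the antecedent ~~a.

Yes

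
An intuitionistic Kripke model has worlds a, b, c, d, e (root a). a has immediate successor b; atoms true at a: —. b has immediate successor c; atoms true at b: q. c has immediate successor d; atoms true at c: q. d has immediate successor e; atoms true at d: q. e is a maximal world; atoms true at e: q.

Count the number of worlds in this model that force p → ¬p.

a: forces it.
b: forces it.
c: forces it.
d: forces it.
e: forces it.
Worlds forcing the formula: {a, b, c, d, e}.

5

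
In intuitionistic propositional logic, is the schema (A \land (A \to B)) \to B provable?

This is modus ponens in implicational form, which is intuitionistically derivable.
If a world forces A and A \to B, then applying the implication at that world (which is accessible from itself) gives B.

Yes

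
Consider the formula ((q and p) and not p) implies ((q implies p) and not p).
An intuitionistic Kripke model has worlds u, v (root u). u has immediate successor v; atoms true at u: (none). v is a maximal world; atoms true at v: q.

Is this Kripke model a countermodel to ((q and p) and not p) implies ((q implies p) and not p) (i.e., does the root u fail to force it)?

u forces ((q and p) and not p) implies ((q implies p) and not p) vacuously: no world accessible from u forces the antecedent (q and p) and not p.
So the root u forces ((q and p) and not p) implies ((q implies p) and not p); the model is not a countermodel.

No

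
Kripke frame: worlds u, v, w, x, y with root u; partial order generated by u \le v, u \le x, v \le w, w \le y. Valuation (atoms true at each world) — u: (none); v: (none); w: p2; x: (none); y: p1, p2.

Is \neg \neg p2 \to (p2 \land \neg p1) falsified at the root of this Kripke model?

u \nVdash \neg \neg p2 \to (p2 \land \neg p1): at the accessible world v, v \Vdash \neg \neg p2 but v \nVdash p2 \land \neg p1.
v \nVdash p2 \land \neg p1 since v fails p2.
So the root u does not force \neg \neg p2 \to (p2 \land \neg p1); the model is a countermodel.

Yes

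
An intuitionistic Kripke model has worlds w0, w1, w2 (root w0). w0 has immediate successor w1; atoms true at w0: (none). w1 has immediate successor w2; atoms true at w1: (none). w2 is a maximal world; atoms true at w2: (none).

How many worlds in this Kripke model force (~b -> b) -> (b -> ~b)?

w0: forces it.
w1: forces it.
w2: forces it.
Worlds forcing the formula: {w0, w1, w2}.

3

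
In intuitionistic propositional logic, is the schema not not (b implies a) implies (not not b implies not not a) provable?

Yes

This is the distribution of double negation over implication, which is intuitionistically derivable.
Assume not not (b implies a) and not not b; suppose not a. Then b implies a would give not b (by contraposition), contradicting not not b; so not (b implies a), contradicting not not (b implies a). Hence not not a.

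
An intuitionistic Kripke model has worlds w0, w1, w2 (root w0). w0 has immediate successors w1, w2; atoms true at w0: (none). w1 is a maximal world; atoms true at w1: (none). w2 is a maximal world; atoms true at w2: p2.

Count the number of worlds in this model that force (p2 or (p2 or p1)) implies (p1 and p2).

w0: does not force it — w0 does not force (p2 or (p2 or p1)) implies (p1 and p2): at the accessible world w2, w2 forces p2 or (p2 or p1) but w2 does not force p1 and p2.
w1: forces it.
w2: does not force it — w2 does not force (p2 or (p2 or p1)) implies (p1 and p2): already at w2 itself, w2 forces p2 or (p2 or p1) but w2 does not force p1 and p2.
Worlds forcing the formula: {w1}.

1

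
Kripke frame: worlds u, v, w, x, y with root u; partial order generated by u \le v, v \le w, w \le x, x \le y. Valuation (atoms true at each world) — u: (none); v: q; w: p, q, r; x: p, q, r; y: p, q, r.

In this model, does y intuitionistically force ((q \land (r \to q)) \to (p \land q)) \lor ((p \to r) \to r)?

y \Vdash ((q \land (r \to q)) \to (p \land q)) \lor ((p \to r) \to r) via the disjunct (q \land (r \to q)) \to (p \land q).

Yes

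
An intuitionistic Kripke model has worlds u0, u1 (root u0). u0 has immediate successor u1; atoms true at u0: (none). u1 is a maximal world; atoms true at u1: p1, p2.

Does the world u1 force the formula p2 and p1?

Yes

u1 forces p2 and p1 since u1 forces both conjuncts.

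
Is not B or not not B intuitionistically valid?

This is the weak law of excluded middle, which is not intuitionistically valid.
A Kripke countermodel: worlds u0, u1, u2; order generated by u0 <= u1, u0 <= u2; atoms true at each world — u0:{}; u1:{B}; u2:{}.
u0 does not force not B or not not B: neither disjunct is forced at u0.
u0 does not force not B since u1 is accessible from u0 and u1 forces B.
So the root u0 does not force the formula.

No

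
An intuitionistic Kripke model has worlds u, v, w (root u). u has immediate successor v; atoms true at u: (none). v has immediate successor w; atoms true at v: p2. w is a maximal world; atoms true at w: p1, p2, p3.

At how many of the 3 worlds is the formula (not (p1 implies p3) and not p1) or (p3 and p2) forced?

u: does not force it — u does not force (not (p1 implies p3) and not p1) or (p3 and p2): neither disjunct is forced at u.
v: does not force it — v does not force (not (p1 implies p3) and not p1) or (p3 and p2): neither disjunct is forced at v.
w: forces it.
Worlds forcing the formula: {w}.

1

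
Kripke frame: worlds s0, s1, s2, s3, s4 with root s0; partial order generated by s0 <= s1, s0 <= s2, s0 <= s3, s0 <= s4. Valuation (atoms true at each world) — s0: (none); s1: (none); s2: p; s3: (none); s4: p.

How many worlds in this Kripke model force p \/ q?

s0: does not force it — s0 ||-/- p \/ q: neither disjunct is forced at s0.
s1: does not force it.
s2: forces it.
s3: does not force it.
s4: forces it.
Worlds forcing the formula: {s2, s4}.

2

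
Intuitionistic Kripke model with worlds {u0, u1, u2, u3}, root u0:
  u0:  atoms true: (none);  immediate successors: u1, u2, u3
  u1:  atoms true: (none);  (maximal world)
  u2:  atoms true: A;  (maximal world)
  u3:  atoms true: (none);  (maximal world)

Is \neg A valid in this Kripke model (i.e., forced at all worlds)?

No

Not every world: u0 \nVdash \neg A.
u0 \nVdash \neg A since u2 is accessible from u0 and u2 \Vdash A.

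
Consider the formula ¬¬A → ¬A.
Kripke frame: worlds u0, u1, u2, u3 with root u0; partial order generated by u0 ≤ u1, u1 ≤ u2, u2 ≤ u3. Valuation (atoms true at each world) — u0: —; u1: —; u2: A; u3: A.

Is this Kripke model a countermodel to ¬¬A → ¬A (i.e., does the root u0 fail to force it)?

u0 ⊮ ¬¬A → ¬A: already at u0 itself, u0 ⊩ ¬¬A but u0 ⊮ ¬A.
u0 ⊮ ¬A since u2 is accessible from u0 and u2 ⊩ A.
So the root u0 does not force ¬¬A → ¬A; the model is a countermodel.

Yes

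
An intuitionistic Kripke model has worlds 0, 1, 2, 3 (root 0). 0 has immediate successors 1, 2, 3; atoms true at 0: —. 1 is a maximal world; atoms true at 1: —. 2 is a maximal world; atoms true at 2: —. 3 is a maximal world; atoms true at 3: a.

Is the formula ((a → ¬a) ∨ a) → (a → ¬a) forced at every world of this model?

No

Not every world: 0 ⊮ ((a → ¬a) ∨ a) → (a → ¬a).
0 ⊮ ((a → ¬a) ∨ a) → (a → ¬a): at the accessible world 3, 3 ⊩ (a → ¬a) ∨ a but 3 ⊮ a → ¬a.
3 ⊮ a → ¬a: already at 3 itself, 3 ⊩ a but 3 ⊮ ¬a.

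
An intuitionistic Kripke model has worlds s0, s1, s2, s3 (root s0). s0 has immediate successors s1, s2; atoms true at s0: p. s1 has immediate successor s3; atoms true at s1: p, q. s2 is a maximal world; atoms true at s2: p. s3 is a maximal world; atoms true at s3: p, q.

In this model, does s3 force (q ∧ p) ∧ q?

Yes

s3 ⊩ (q ∧ p) ∧ q since s3 forces both conjuncts.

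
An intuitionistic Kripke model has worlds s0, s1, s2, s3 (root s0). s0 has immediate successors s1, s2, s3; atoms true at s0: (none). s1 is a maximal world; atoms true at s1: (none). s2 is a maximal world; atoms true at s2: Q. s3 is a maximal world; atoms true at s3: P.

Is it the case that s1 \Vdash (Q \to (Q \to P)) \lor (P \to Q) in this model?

s1 \Vdash (Q \to (Q \to P)) \lor (P \to Q) via the disjunct Q \to (Q \to P).

Yes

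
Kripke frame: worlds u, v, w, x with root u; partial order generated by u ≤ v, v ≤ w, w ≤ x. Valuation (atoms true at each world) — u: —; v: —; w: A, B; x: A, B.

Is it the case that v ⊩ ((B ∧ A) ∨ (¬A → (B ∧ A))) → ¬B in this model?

No

v ⊮ ((B ∧ A) ∨ (¬A → (B ∧ A))) → ¬B: already at v itself, v ⊩ (B ∧ A) ∨ (¬A → (B ∧ A)) but v ⊮ ¬B.
v ⊮ ¬B since w is accessible from v and w ⊩ B.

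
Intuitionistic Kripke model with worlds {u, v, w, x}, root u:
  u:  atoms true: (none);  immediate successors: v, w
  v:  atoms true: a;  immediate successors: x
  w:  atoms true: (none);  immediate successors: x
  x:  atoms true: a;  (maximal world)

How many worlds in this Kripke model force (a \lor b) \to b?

0

u: does not force it — u \nVdash (a \lor b) \to b: at the accessible world v, v \Vdash a \lor b but v \nVdash b.
v: does not force it — v \nVdash (a \lor b) \to b: already at v itself, v \Vdash a \lor b but v \nVdash b.
w: does not force it — w \nVdash (a \lor b) \to b: at the accessible world x, x \Vdash a \lor b but x \nVdash b.
x: does not force it.
Worlds forcing the formula: { }.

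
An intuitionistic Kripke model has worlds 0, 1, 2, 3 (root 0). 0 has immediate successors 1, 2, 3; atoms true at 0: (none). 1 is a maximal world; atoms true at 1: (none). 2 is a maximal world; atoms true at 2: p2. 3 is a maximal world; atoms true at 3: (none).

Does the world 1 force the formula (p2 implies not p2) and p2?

1 does not force (p2 implies not p2) and p2 since 1 fails p2.

No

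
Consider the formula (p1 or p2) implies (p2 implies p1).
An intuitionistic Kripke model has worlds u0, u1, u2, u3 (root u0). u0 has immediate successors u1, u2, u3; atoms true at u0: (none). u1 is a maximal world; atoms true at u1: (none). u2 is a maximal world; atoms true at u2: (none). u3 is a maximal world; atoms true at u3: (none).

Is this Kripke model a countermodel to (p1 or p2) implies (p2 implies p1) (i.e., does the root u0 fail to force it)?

No

u0 forces (p1 or p2) implies (p2 implies p1) vacuously: no world accessible from u0 forces the antecedent p1 or p2.
So the root u0 forces (p1 or p2) implies (p2 implies p1); the model is not a countermodel.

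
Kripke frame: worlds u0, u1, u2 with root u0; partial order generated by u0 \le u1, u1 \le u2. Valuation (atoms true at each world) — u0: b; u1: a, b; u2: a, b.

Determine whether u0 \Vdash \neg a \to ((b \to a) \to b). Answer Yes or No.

u0 \Vdash \neg a \to ((b \to a) \to b) vacuously: no world accessible from u0 forces the antecedent \neg a.

Yes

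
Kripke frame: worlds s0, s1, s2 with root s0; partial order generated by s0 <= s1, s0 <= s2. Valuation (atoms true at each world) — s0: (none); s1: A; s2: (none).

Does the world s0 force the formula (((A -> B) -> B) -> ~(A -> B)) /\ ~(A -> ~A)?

s0 ||-/- (((A -> B) -> B) -> ~(A -> B)) /\ ~(A -> ~A) since s0 fails ~(A -> ~A).

No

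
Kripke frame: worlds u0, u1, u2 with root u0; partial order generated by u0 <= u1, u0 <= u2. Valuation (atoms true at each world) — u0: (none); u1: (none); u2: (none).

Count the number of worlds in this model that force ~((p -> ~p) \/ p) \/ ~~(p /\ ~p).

u0: does not force it — u0 ||-/- ~((p -> ~p) \/ p) \/ ~~(p /\ ~p): neither disjunct is forced at u0.
u1: does not force it — u1 ||-/- ~((p -> ~p) \/ p) \/ ~~(p /\ ~p): neither disjunct is forced at u1.
u2: does not force it.
Worlds forcing the formula: { }.

0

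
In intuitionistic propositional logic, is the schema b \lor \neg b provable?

No

This is the law of excluded middle, which is not intuitionistically valid.
A Kripke countermodel: worlds u, v; order generated by u \le v; atoms true at each world — u:{}; v:{b}.
u \nVdash b \lor \neg b: neither disjunct is forced at u.
u lacks atom b, so u \nVdash b.
So the root u does not force the formula.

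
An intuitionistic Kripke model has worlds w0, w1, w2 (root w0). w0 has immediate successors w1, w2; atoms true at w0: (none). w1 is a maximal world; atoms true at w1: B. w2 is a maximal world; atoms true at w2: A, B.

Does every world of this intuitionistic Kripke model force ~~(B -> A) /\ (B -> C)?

No

Not every world: w0 ||-/- ~~(B -> A) /\ (B -> C).
w0 ||-/- ~~(B -> A) /\ (B -> C) since w0 fails ~~(B -> A).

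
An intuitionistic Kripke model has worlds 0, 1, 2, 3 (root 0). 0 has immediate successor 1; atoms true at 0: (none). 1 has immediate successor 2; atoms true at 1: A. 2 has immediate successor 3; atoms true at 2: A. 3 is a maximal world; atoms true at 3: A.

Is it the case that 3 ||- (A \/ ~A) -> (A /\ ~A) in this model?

No

3 ||-/- (A \/ ~A) -> (A /\ ~A): already at 3 itself, 3 ||- A \/ ~A but 3 ||-/- A /\ ~A.
3 ||-/- A /\ ~A since 3 fails ~A.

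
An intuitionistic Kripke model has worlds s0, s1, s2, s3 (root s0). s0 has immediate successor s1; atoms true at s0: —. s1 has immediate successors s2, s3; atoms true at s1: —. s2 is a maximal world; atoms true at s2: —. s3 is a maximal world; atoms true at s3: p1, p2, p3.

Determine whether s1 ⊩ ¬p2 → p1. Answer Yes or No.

No

s1 ⊮ ¬p2 → p1: at the accessible world s2, s2 ⊩ ¬p2 but s2 ⊮ p1.
s2 lacks atom p1, so s2 ⊮ p1.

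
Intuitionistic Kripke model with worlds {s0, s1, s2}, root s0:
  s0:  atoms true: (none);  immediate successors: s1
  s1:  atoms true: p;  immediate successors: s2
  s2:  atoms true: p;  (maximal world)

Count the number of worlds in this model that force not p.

s0: does not force it — s0 does not force not p since s1 is accessible from s0 and s1 forces p.
s1: does not force it — s1 does not force not p since s1 is accessible from s1 and s1 forces p.
s2: does not force it — s2 does not force not p since s2 is accessible from s2 and s2 forces p.
Worlds forcing the formula: { }.

0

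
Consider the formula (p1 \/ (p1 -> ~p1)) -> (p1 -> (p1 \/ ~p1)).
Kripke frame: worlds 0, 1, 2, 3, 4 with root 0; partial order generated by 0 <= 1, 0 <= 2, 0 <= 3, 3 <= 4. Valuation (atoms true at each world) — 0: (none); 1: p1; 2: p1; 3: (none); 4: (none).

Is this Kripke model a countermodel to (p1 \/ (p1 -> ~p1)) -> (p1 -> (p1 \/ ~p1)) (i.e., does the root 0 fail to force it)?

0 ||- (p1 \/ (p1 -> ~p1)) -> (p1 -> (p1 \/ ~p1)): every world accessible from 0 that forces p1 \/ (p1 -> ~p1) (namely 1, 2, 3, 4) also forces p1 -> (p1 \/ ~p1).
So the root 0 forces (p1 \/ (p1 -> ~p1)) -> (p1 -> (p1 \/ ~p1)); the model is not a countermodel.

No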